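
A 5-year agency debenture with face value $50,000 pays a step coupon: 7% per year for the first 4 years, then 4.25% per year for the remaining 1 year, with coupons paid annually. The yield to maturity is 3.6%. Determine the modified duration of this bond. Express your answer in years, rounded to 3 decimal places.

Periodic yield y = 0.036. First find Macaulay duration:
  t   CF        PV=CF/(1+0.036)^t    t·PV
  1     3,500.00     3,378.3784     3,378.3784
  2     3,500.00     3,260.9830     6,521.9660
  3     3,500.00     3,147.6670     9,443.0009
  4     3,500.00     3,038.2886    12,153.1544
  5    52,125.00    43,676.4459   218,382.2294
  Σ                 56,501.7628   249,878.7291
P = 56,501.7628; Macaulay duration = 249,878.7291 / 56,501.7628 = 4.42249 years.
Modified duration = D_Mac / (1 + y) = 4.42249 / 1.036 = 4.26882 years.

4.269 years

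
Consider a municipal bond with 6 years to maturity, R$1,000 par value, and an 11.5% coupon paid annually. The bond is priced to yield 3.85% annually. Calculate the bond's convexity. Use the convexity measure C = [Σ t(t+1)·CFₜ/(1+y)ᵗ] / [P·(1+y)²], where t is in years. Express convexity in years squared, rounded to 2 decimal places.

With y = 0.0385:
  t   CF        PV=CF/(1+0.0385)^t    t·PV        t(t+1)·PV
  1       115.00       110.7366       110.7366         221.4733
  2       115.00       106.6313       213.2627         639.7880
  3       115.00       102.6782       308.0347       1,232.1387
  4       115.00        98.8717       395.4867       1,977.4333
  5       115.00        95.2062       476.0311       2,856.1867
  6     1,115.00       888.8651     5,333.1907      37,332.3349
  Σ                  1,402.9892     6,836.7424      44,259.3547
P = 1,402.9892.
Convexity = Σ t(t+1)·PV / [P·(1+y)²] = 44,259.3547 / (1,402.9892 × 1.078482) = 29.25080.

29.25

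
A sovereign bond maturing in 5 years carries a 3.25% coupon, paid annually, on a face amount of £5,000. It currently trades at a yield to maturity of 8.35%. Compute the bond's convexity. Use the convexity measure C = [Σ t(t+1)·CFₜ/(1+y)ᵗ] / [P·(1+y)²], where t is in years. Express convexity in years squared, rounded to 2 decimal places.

With y = 0.0835:
  t   CF        PV=CF/(1+0.0835)^t    t·PV        t(t+1)·PV
  1       162.50       149.9769       149.9769         299.9539
  2       162.50       138.4189       276.8379         830.5137
  3       162.50       127.7517       383.2550       1,533.0202
  4       162.50       117.9065       471.6260       2,358.1298
  5     5,162.50     3,457.1282    17,285.6411     103,713.8464
  Σ                  3,991.1823    18,567.3369     108,735.4638
P = 3,991.1823.
Convexity = Σ t(t+1)·PV / [P·(1+y)²] = 108,735.4638 / (3,991.1823 × 1.173972) = 23.20662.

23.21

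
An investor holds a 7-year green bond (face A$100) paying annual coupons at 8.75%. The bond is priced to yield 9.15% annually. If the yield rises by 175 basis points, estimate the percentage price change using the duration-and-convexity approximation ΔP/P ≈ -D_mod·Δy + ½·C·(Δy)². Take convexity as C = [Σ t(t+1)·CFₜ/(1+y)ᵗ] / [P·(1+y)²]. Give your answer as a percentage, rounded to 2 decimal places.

-8.30%

With y = 0.0915:
  t   CF        PV=CF/(1+0.0915)^t    t·PV        t(t+1)·PV
  1         8.75         8.0165         8.0165          16.0330
  2         8.75         7.3445        14.6889          44.0668
  3         8.75         6.7288        20.1864          80.7455
  4         8.75         6.1647        24.6589         123.2943
  5         8.75         5.6479        28.2397         169.4379
  6         8.75         5.1745        31.0468         217.3276
  7       108.75        58.9200       412.4403       3,299.5226
  Σ                     97.9969       539.2774       3,950.4278
P = 97.9969; D_Mac = 5.50300 yrs; D_mod = 5.04169 yrs; C = 33.83641.
Duration effect: -5.04169 × (+0.0175) = -0.088230
Convexity effect: 0.5 × 33.83641 × (0.0175)² = +0.0051812
ΔP/P ≈ -0.088230 + 0.0051812 = -0.083048 = -8.3048%.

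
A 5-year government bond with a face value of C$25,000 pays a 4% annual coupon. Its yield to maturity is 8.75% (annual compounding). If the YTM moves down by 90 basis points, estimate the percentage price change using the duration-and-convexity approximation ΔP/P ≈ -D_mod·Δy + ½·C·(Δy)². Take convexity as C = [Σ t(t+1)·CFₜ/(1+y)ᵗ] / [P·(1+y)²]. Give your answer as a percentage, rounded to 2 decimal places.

With y = 0.0875:
  t   CF        PV=CF/(1+0.0875)^t    t·PV        t(t+1)·PV
  1     1,000.00       919.5402       919.5402       1,839.0805
  2     1,000.00       845.5542     1,691.1085       5,073.3254
  3     1,000.00       777.5211     2,332.5634       9,330.2536
  4     1,000.00       714.9620     2,859.8479      14,299.2393
  5    26,000.00    17,093.3435    85,466.7174     512,800.3047
  Σ                 20,350.9211    93,269.7774     543,342.2034
P = 20,350.9211; D_Mac = 4.58307 yrs; D_mod = 4.21432 yrs; C = 22.57516.
Duration effect: -4.21432 × (-0.009) = +0.037929
Convexity effect: 0.5 × 22.57516 × (-0.009)² = +0.0009143
ΔP/P ≈ +0.037929 + 0.0009143 = +0.038843 = +3.8843%.

+3.88%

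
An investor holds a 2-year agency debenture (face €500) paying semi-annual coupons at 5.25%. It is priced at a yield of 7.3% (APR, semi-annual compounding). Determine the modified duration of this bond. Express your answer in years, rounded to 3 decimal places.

Periodic yield y = 0.0365. First find Macaulay duration:
  t   CF        PV=CF/(1+0.0365)^t    t·PV
  1       13.125        12.6628        12.6628
  2       13.125        12.2169        24.4338
  3       13.125        11.7867        35.3600
  4      513.125       444.5759     1,778.3037
  Σ                    481.2423     1,850.7604
P = 481.2423; Macaulay duration = 1,850.7604 / 481.2423 = 3.84580 half-year periods = 1.92290 years.
Modified duration = D_Mac / (1 + y) = 1.92290 / 1.0365 = 1.85518 years.

1.855 years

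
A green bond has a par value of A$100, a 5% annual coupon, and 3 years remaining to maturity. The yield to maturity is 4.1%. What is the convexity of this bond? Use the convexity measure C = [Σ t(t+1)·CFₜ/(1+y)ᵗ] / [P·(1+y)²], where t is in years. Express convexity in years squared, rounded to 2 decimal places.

10.39

With y = 0.041:
  t   CF        PV=CF/(1+0.041)^t    t·PV        t(t+1)·PV
  1         5.00         4.8031         4.8031           9.6061
  2         5.00         4.6139         9.2278          27.6834
  3       105.00        93.0759       279.2276       1,116.9105
  Σ                    102.4928       293.2585       1,154.2000
P = 102.4928.
Convexity = Σ t(t+1)·PV / [P·(1+y)²] = 1,154.2000 / (102.4928 × 1.083681) = 10.39169.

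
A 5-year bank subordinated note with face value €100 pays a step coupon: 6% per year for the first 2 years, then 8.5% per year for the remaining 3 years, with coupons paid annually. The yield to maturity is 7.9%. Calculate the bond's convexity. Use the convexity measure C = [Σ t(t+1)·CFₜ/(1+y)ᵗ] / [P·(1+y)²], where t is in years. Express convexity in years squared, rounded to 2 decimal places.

With y = 0.079:
  t   CF        PV=CF/(1+0.079)^t    t·PV        t(t+1)·PV
  1         6.00         5.5607         5.5607          11.1214
  2         6.00         5.1536        10.3071          30.9214
  3         8.50         6.7664        20.2991          81.1962
  4         8.50         6.2709        25.0838         125.4189
  5       108.50        74.1861       370.9305       2,225.5829
  Σ                     97.9377       432.1812       2,474.2409
P = 97.9377.
Convexity = Σ t(t+1)·PV / [P·(1+y)²] = 2,474.2409 / (97.9377 × 1.164241) = 21.69948.

21.70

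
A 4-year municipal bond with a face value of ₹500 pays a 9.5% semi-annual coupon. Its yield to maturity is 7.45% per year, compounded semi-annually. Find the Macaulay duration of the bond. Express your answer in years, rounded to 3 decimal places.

3.442 years

Periodic yield y = 0.03725. Discount each cash flow and weight by its period:
  t   CF        PV=CF/(1+0.03725)^t    t·PV
  1        23.75        22.8971        22.8971
  2        23.75        22.0748        44.1496
  3        23.75        21.2820        63.8461
  4        23.75        20.5178        82.0710
  5        23.75        19.7809        98.9046
  6        23.75        19.0705       114.4232
  7        23.75        18.3857       128.6997
  8       523.75       390.8917     3,127.1339
  Σ                    534.9005     3,682.1252
Price P = Σ PV = 534.9005.
Macaulay duration = Σ(t·PV) / P = 3,682.1252 / 534.9005 = 6.88376 half-year periods.
In years: 6.88376 / 2 = 3.44188 years.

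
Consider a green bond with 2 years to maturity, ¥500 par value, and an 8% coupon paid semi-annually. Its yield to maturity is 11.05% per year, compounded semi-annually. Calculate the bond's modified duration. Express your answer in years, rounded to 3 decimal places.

1.785 years

Periodic yield y = 0.05525. First find Macaulay duration:
  t   CF        PV=CF/(1+0.05525)^t    t·PV
  1        20.00        18.9529        18.9529
  2        20.00        17.9605        35.9211
  3        20.00        17.0202        51.0605
  4       520.00       419.3551     1,677.4203
  Σ                    473.2886     1,783.3547
P = 473.2886; Macaulay duration = 1,783.3547 / 473.2886 = 3.76801 half-year periods = 1.88400 years.
Modified duration = D_Mac / (1 + y) = 1.88400 / 1.05525 = 1.78536 years.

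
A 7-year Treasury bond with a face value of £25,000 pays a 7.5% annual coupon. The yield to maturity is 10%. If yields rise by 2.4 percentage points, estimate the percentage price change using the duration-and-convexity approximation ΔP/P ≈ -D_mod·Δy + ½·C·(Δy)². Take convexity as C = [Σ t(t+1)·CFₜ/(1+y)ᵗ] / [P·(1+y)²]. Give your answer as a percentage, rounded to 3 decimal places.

-11.225%

With y = 0.1:
  t   CF        PV=CF/(1+0.1)^t    t·PV        t(t+1)·PV
  1     1,875.00     1,704.5455     1,704.5455       3,409.0909
  2     1,875.00     1,549.5868     3,099.1736       9,297.5207
  3     1,875.00     1,408.7153     4,226.1458      16,904.5830
  4     1,875.00     1,280.6502     5,122.6009      25,613.0046
  5     1,875.00     1,164.2275     5,821.1374      34,926.8244
  6     1,875.00     1,058.3886     6,350.3317      44,452.3220
  7    26,875.00    13,791.1244    96,537.8710     772,302.9679
  Σ                 21,957.2382   122,861.8058     906,906.3135
P = 21,957.2382; D_Mac = 5.59550 yrs; D_mod = 5.08682 yrs; C = 34.13496.
Duration effect: -5.08682 × (+0.024) = -0.122084
Convexity effect: 0.5 × 34.13496 × (0.024)² = +0.0098309
ΔP/P ≈ -0.122084 + 0.0098309 = -0.112253 = -11.2253%.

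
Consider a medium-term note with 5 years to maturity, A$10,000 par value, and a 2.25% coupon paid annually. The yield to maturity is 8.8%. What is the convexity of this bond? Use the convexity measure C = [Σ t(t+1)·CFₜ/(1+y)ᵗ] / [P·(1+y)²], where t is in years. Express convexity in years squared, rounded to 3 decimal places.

With y = 0.088:
  t   CF        PV=CF/(1+0.088)^t    t·PV        t(t+1)·PV
  1       225.00       206.8015       206.8015         413.6029
  2       225.00       190.0749       380.1498       1,140.4493
  3       225.00       174.7012       524.1035       2,096.4141
  4       225.00       160.5709       642.2837       3,211.4187
  5    10,225.00     6,706.8538    33,534.2690     201,205.6142
  Σ                  7,439.0023    35,287.6075     208,067.4993
P = 7,439.0023.
Convexity = Σ t(t+1)·PV / [P·(1+y)²] = 208,067.4993 / (7,439.0023 × 1.183744) = 23.62826.

23.628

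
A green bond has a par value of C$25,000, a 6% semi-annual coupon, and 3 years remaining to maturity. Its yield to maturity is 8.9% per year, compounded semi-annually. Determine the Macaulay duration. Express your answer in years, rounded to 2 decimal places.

Periodic yield y = 0.0445. Discount each cash flow and weight by its period:
  t   CF        PV=CF/(1+0.0445)^t    t·PV
  1       750.00       718.0469       718.0469
  2       750.00       687.4552     1,374.9103
  3       750.00       658.1667     1,974.5002
  4       750.00       630.1261     2,520.5045
  5       750.00       603.2802     3,016.4008
  6    25,750.00    19,830.1759   118,981.0557
  Σ                 23,127.2510   128,585.4184
Price P = Σ PV = 23,127.2510.
Macaulay duration = Σ(t·PV) / P = 128,585.4184 / 23,127.2510 = 5.55991 half-year periods.
In years: 5.55991 / 2 = 2.77995 years.

2.78 years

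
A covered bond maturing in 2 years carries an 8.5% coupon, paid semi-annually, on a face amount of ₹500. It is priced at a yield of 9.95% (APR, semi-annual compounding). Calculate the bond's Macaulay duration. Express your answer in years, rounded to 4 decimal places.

1.8792 years

Periodic yield y = 0.04975. Discount each cash flow and weight by its period:
  t   CF        PV=CF/(1+0.04975)^t    t·PV
  1        21.25        20.2429        20.2429
  2        21.25        19.2836        38.5671
  3        21.25        18.3697        55.1090
  4       521.25       429.2423     1,716.9693
  Σ                    487.1385     1,830.8883
Price P = Σ PV = 487.1385.
Macaulay duration = Σ(t·PV) / P = 1,830.8883 / 487.1385 = 3.75846 half-year periods.
In years: 3.75846 / 2 = 1.87923 years.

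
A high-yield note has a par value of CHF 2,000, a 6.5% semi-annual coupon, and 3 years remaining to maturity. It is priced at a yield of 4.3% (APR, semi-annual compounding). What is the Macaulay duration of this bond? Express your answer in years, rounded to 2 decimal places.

Periodic yield y = 0.0215. Discount each cash flow and weight by its period:
  t   CF        PV=CF/(1+0.0215)^t    t·PV
  1        65.00        63.6319        63.6319
  2        65.00        62.2926       124.5852
  3        65.00        60.9815       182.9446
  4        65.00        59.6980       238.7921
  5        65.00        58.4415       292.2076
  6     2,065.00     1,817.5645    10,905.3870
  Σ                  2,122.6101    11,807.5483
Price P = Σ PV = 2,122.6101.
Macaulay duration = Σ(t·PV) / P = 11,807.5483 / 2,122.6101 = 5.56275 half-year periods.
In years: 5.56275 / 2 = 2.78137 years.

2.78 years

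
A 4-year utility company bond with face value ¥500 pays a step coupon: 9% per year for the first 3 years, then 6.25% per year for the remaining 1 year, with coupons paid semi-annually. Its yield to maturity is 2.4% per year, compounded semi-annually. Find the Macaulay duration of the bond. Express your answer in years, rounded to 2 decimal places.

Periodic yield y = 0.012. Discount each cash flow and weight by its period:
  t   CF        PV=CF/(1+0.012)^t    t·PV
  1       22.500        22.2332        22.2332
  2       22.500        21.9696        43.9391
  3       22.500        21.7091        65.1272
  4       22.500        21.4516        85.8066
  5       22.500        21.1973       105.9864
  6       22.500        20.9459       125.6755
  7       15.625        14.3733       100.6131
  8      515.625       468.6945     3,749.5561
  Σ                    612.5745     4,298.9371
Price P = Σ PV = 612.5745.
Macaulay duration = Σ(t·PV) / P = 4,298.9371 / 612.5745 = 7.01782 half-year periods.
In years: 7.01782 / 2 = 3.50891 years.

3.51 years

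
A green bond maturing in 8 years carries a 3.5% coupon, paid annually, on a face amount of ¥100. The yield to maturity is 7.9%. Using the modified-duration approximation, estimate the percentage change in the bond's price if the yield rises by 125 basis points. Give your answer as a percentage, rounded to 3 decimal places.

-8.046%

Periodic yield y = 0.079. Modified duration first:
  t   CF        PV=CF/(1+0.079)^t    t·PV
  1         3.50         3.2437         3.2437
  2         3.50         3.0063         6.0125
  3         3.50         2.7861         8.3584
  4         3.50         2.5822        10.3286
  5         3.50         2.3931        11.9655
  6         3.50         2.2179        13.3073
  7         3.50         2.0555        14.3885
  8       103.50        56.3338       450.6701
  Σ                     74.6186       518.2748
P = 74.6186; D_Mac = 6.94566 yrs; D_mod = 6.94566/(1+0.079) = 6.43712 yrs.
ΔP/P ≈ -D_mod · Δy = -6.43712 × (+0.0125) = -0.080464 = -8.0464%.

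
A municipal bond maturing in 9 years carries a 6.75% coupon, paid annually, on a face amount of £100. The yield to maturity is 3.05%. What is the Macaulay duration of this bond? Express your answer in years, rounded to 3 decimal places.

7.289 years

Periodic yield y = 0.0305. Discount each cash flow and weight by its year:
  t   CF        PV=CF/(1+0.0305)^t    t·PV
  1         6.75         6.5502         6.5502
  2         6.75         6.3563        12.7127
  3         6.75         6.1682        18.5047
  4         6.75         5.9857        23.9426
  5         6.75         5.8085        29.0425
  6         6.75         5.6366        33.8195
  7         6.75         5.4698        38.2883
  8         6.75         5.3079        42.4629
  9       106.75        81.4584       733.1257
  Σ                    128.7415       938.4490
Price P = Σ PV = 128.7415.
Macaulay duration = Σ(t·PV) / P = 938.4490 / 128.7415 = 7.28940 years.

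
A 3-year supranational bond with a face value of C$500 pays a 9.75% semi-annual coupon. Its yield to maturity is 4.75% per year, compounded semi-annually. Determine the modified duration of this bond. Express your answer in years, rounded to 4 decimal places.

Periodic yield y = 0.02375. First find Macaulay duration:
  t   CF        PV=CF/(1+0.02375)^t    t·PV
  1       24.375        23.8095        23.8095
  2       24.375        23.2572        46.5143
  3       24.375        22.7176        68.1529
  4       24.375        22.1906        88.7624
  5       24.375        21.6758       108.3790
  6      524.375       455.4896     2,732.9378
  Σ                    569.1403     3,068.5558
P = 569.1403; Macaulay duration = 3,068.5558 / 569.1403 = 5.39156 half-year periods = 2.69578 years.
Modified duration = D_Mac / (1 + y) = 2.69578 / 1.02375 = 2.63324 years.

2.6332 years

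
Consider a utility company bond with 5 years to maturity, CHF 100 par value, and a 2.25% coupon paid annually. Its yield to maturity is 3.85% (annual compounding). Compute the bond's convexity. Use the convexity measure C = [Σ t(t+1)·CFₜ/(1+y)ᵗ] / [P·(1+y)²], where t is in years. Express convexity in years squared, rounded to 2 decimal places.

With y = 0.0385:
  t   CF        PV=CF/(1+0.0385)^t    t·PV        t(t+1)·PV
  1         2.25         2.1666         2.1666           4.3332
  2         2.25         2.0863         4.1725          12.5176
  3         2.25         2.0089         6.0268          24.1071
  4         2.25         1.9344         7.7378          38.6889
  5       102.25        84.6508       423.2538       2,539.5225
  Σ                     92.8470       443.3574       2,619.1692
P = 92.8470.
Convexity = Σ t(t+1)·PV / [P·(1+y)²] = 2,619.1692 / (92.8470 × 1.078482) = 26.15669.

26.16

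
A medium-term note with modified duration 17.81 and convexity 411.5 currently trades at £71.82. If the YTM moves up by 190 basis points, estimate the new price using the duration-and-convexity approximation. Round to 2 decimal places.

£52.85

Duration effect: -D_mod·Δy = -17.81 × (+0.019) = -0.338390
Convexity effect: ½·C·(Δy)² = 0.5 × 411.5 × (0.019)² = +0.07427575
ΔP/P ≈ -0.338390 + 0.07427575 = -0.26411425
New price ≈ 71.82 × (1 - 0.26411425) = 52.851314565.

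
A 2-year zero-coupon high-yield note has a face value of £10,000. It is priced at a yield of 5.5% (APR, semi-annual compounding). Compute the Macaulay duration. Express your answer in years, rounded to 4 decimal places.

A zero-coupon bond has a single cash flow at maturity, so its Macaulay duration equals its maturity: 2 years.
(Equivalently: 4 semi-annual periods ÷ 2 = 2 years.)

2.0000 years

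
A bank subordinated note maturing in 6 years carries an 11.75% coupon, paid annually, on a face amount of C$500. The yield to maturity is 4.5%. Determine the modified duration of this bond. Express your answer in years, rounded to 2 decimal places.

Periodic yield y = 0.045. First find Macaulay duration:
  t   CF        PV=CF/(1+0.045)^t    t·PV
  1        58.75        56.2201        56.2201
  2        58.75        53.7991       107.5983
  3        58.75        51.4824       154.4473
  4        58.75        49.2655       197.0619
  5        58.75        47.1440       235.7200
  6       558.75       429.0617     2,574.3705
  Σ                    686.9729     3,325.4180
P = 686.9729; Macaulay duration = 3,325.4180 / 686.9729 = 4.84068 years.
Modified duration = D_Mac / (1 + y) = 4.84068 / 1.045 = 4.63223 years.

4.63 years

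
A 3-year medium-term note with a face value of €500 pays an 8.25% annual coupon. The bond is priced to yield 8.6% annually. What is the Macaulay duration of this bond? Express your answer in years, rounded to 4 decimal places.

Periodic yield y = 0.086. Discount each cash flow and weight by its year:
  t   CF        PV=CF/(1+0.086)^t    t·PV
  1        41.25        37.9834        37.9834
  2        41.25        34.9755        69.9511
  3       541.25       422.5795     1,267.7385
  Σ                    495.5385     1,375.6730
Price P = Σ PV = 495.5385.
Macaulay duration = Σ(t·PV) / P = 1,375.6730 / 495.5385 = 2.77612 years.

2.7761 years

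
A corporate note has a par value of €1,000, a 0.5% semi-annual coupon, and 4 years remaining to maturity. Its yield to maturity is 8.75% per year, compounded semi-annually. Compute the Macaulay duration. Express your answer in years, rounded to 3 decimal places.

3.958 years

Periodic yield y = 0.04375. Discount each cash flow and weight by its period:
  t   CF        PV=CF/(1+0.04375)^t    t·PV
  1         2.50         2.3952         2.3952
  2         2.50         2.2948         4.5896
  3         2.50         2.1986         6.5959
  4         2.50         2.1065         8.4259
  5         2.50         2.0182        10.0908
  6         2.50         1.9336        11.6015
  7         2.50         1.8525        12.9677
  8     1,002.50       711.7254     5,693.8033
  Σ                    726.5248     5,750.4698
Price P = Σ PV = 726.5248.
Macaulay duration = Σ(t·PV) / P = 5,750.4698 / 726.5248 = 7.91504 half-year periods.
In years: 7.91504 / 2 = 3.95752 years.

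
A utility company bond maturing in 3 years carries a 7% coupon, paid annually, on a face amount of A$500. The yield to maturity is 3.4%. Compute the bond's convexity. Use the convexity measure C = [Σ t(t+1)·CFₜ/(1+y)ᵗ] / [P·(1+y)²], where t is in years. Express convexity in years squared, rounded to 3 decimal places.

10.315

With y = 0.034:
  t   CF        PV=CF/(1+0.034)^t    t·PV        t(t+1)·PV
  1        35.00        33.8491        33.8491          67.6983
  2        35.00        32.7361        65.4722         196.4166
  3       535.00       483.9407     1,451.8222       5,807.2886
  Σ                    550.5260     1,551.1435       6,071.4035
P = 550.5260.
Convexity = Σ t(t+1)·PV / [P·(1+y)²] = 6,071.4035 / (550.5260 × 1.069156) = 10.31502.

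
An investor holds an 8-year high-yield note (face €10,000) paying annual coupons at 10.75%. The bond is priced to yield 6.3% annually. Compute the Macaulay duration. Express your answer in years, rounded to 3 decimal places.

Periodic yield y = 0.063. Discount each cash flow and weight by its year:
  t   CF        PV=CF/(1+0.063)^t    t·PV
  1     1,075.00     1,011.2888     1,011.2888
  2     1,075.00       951.3535     1,902.7071
  3     1,075.00       894.9704     2,684.9112
  4     1,075.00       841.9289     3,367.7155
  5     1,075.00       792.0309     3,960.1546
  6     1,075.00       745.0902     4,470.5415
  7     1,075.00       700.9316     4,906.5209
  8    11,075.00     6,793.2503    54,346.0027
  Σ                 12,730.8447    76,649.8422
Price P = Σ PV = 12,730.8447.
Macaulay duration = Σ(t·PV) / P = 76,649.8422 / 12,730.8447 = 6.02080 years.

6.021 years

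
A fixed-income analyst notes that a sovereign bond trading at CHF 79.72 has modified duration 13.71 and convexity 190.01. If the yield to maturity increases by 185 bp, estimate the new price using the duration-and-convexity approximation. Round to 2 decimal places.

Duration effect: -D_mod·Δy = -13.71 × (+0.0185) = -0.253635
Convexity effect: ½·C·(Δy)² = 0.5 × 190.01 × (0.0185)² = +0.03251546125
ΔP/P ≈ -0.253635 + 0.03251546125 = -0.22111953875
New price ≈ 79.72 × (1 - 0.22111953875) = 62.09235037085.

CHF 62.09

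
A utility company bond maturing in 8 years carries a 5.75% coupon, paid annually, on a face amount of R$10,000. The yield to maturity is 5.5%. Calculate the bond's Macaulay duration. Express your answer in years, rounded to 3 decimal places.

Periodic yield y = 0.055. Discount each cash flow and weight by its year:
  t   CF        PV=CF/(1+0.055)^t    t·PV
  1       575.00       545.0237       545.0237
  2       575.00       516.6101     1,033.2203
  3       575.00       489.6779     1,469.0336
  4       575.00       464.1496     1,856.5985
  5       575.00       439.9523     2,199.7613
  6       575.00       417.0164     2,502.0981
  7       575.00       395.2762     2,766.9332
  8    10,575.00     6,890.6581    55,125.2645
  Σ                 10,158.3641    67,497.9331
Price P = Σ PV = 10,158.3641.
Macaulay duration = Σ(t·PV) / P = 67,497.9331 / 10,158.3641 = 6.64457 years.

6.645 years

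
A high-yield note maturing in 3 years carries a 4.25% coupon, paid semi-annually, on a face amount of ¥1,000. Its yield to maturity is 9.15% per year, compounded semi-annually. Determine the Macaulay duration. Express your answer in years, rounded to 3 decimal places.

Periodic yield y = 0.04575. Discount each cash flow and weight by its period:
  t   CF        PV=CF/(1+0.04575)^t    t·PV
  1        21.25        20.3203        20.3203
  2        21.25        19.4314        38.8627
  3        21.25        18.5813        55.7438
  4        21.25        17.7684        71.0735
  5        21.25        16.9910        84.9551
  6     1,021.25       780.8450     4,685.0700
  Σ                    873.9374     4,956.0254
Price P = Σ PV = 873.9374.
Macaulay duration = Σ(t·PV) / P = 4,956.0254 / 873.9374 = 5.67092 half-year periods.
In years: 5.67092 / 2 = 2.83546 years.

2.835 years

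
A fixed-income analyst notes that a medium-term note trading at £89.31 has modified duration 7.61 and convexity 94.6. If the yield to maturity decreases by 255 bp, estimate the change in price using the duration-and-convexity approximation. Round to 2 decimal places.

Duration effect: -D_mod·Δy = -7.61 × (-0.0255) = +0.194055
Convexity effect: ½·C·(Δy)² = 0.5 × 94.6 × (-0.0255)² = +0.030756825
ΔP/P ≈ +0.194055 + 0.030756825 = +0.224811825
ΔP ≈ 89.31 × (+0.224811825) = +20.07794409075.

+£20.08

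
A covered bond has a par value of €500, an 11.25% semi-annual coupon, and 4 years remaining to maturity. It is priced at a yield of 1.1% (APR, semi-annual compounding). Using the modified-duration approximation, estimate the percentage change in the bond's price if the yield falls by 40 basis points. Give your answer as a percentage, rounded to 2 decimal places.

Periodic yield y = 0.0055. Modified duration first:
  t   CF        PV=CF/(1+0.0055)^t    t·PV
  1       28.125        27.9712        27.9712
  2       28.125        27.8182        55.6363
  3       28.125        27.6660        82.9980
  4       28.125        27.5147       110.0587
  5       28.125        27.3642       136.8208
  6       28.125        27.2145       163.2869
  7       28.125        27.0656       189.4594
  8      528.125       505.4522     4,043.6179
  Σ                    698.0665     4,809.8491
P = 698.0665; D_Mac = 6.89024 half-year periods = 3.44512 yrs; D_mod = 3.44512/(1+0.0055) = 3.42628 yrs.
ΔP/P ≈ -D_mod · Δy = -3.42628 × (-0.004) = +0.013705 = +1.3705%.

+1.37%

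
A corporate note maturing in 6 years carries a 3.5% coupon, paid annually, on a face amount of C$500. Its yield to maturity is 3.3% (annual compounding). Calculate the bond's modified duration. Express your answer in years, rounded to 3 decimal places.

Periodic yield y = 0.033. First find Macaulay duration:
  t   CF        PV=CF/(1+0.033)^t    t·PV
  1        17.50        16.9409        16.9409
  2        17.50        16.3998        32.7995
  3        17.50        15.8759        47.6276
  4        17.50        15.3687        61.4747
  5        17.50        14.8777        74.3886
  6       517.50       425.9008     2,555.4046
  Σ                    505.3637     2,788.6360
P = 505.3637; Macaulay duration = 2,788.6360 / 505.3637 = 5.51808 years.
Modified duration = D_Mac / (1 + y) = 5.51808 / 1.033 = 5.34180 years.

5.342 years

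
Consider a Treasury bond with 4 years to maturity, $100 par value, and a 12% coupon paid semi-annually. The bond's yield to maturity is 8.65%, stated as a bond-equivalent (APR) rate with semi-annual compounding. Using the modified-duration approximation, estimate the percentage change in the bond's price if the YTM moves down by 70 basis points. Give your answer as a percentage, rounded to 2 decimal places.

Periodic yield y = 0.04325. Modified duration first:
  t   CF        PV=CF/(1+0.04325)^t    t·PV
  1         6.00         5.7513         5.7513
  2         6.00         5.5128        11.0257
  3         6.00         5.2843        15.8528
  4         6.00         5.0652        20.2609
  5         6.00         4.8552        24.2761
  6         6.00         4.6539        27.9236
  7         6.00         4.4610        31.2270
  8       106.00        75.5438       604.3502
  Σ                    111.1275       740.6677
P = 111.1275; D_Mac = 6.66502 half-year periods = 3.33251 yrs; D_mod = 3.33251/(1+0.04325) = 3.19436 yrs.
ΔP/P ≈ -D_mod · Δy = -3.19436 × (-0.007) = +0.022360 = +2.2360%.

+2.24%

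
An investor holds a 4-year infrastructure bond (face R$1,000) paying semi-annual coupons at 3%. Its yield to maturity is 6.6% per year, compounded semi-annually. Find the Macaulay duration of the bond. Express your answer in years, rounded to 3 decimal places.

Periodic yield y = 0.033. Discount each cash flow and weight by its period:
  t   CF        PV=CF/(1+0.033)^t    t·PV
  1        15.00        14.5208        14.5208
  2        15.00        14.0569        28.1139
  3        15.00        13.6079        40.8236
  4        15.00        13.1732        52.6926
  5        15.00        12.7523        63.7617
  6        15.00        12.3449        74.0697
  7        15.00        11.9506        83.6541
  8     1,015.00       782.8228     6,262.5825
  Σ                    875.2295     6,620.2188
Price P = Σ PV = 875.2295.
Macaulay duration = Σ(t·PV) / P = 6,620.2188 / 875.2295 = 7.56398 half-year periods.
In years: 7.56398 / 2 = 3.78199 years.

3.782 years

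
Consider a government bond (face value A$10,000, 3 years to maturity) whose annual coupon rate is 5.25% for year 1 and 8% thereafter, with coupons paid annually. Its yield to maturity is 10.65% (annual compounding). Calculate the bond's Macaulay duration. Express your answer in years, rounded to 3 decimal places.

Periodic yield y = 0.1065. Discount each cash flow and weight by its year:
  t   CF        PV=CF/(1+0.1065)^t    t·PV
  1       525.00       474.4690       474.4690
  2       800.00       653.4121     1,306.8241
  3    10,800.00     7,972.0406    23,916.1217
  Σ                  9,099.9217    25,697.4149
Price P = Σ PV = 9,099.9217.
Macaulay duration = Σ(t·PV) / P = 25,697.4149 / 9,099.9217 = 2.82392 years.

2.824 years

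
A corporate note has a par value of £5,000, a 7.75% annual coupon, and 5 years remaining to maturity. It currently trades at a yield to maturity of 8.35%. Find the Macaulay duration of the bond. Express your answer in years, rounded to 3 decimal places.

Periodic yield y = 0.0835. Discount each cash flow and weight by its year:
  t   CF        PV=CF/(1+0.0835)^t    t·PV
  1       387.50       357.6373       357.6373
  2       387.50       330.0759       660.1519
  3       387.50       304.6386       913.9159
  4       387.50       281.1616     1,124.6465
  5     5,387.50     3,607.8021    18,039.0104
  Σ                  4,881.3156    21,095.3619
Price P = Σ PV = 4,881.3156.
Macaulay duration = Σ(t·PV) / P = 21,095.3619 / 4,881.3156 = 4.32166 years.

4.322 years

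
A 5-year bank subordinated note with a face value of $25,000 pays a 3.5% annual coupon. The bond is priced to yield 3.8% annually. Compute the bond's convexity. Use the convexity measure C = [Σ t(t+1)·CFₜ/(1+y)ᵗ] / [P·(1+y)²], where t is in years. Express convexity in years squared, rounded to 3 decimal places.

With y = 0.038:
  t   CF        PV=CF/(1+0.038)^t    t·PV        t(t+1)·PV
  1       875.00       842.9672       842.9672       1,685.9345
  2       875.00       812.1072     1,624.2143       4,872.6430
  3       875.00       782.3769     2,347.1306       9,388.5222
  4       875.00       753.7349     3,014.9397      15,074.6985
  5    25,875.00    21,473.0429   107,365.2143     644,191.2857
  Σ                 24,664.2291   115,194.4661     675,213.0840
P = 24,664.2291.
Convexity = Σ t(t+1)·PV / [P·(1+y)²] = 675,213.0840 / (24,664.2291 × 1.077444) = 25.40847.

25.408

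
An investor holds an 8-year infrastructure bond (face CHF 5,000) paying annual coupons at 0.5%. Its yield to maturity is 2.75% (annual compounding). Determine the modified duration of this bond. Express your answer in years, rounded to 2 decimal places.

Periodic yield y = 0.0275. First find Macaulay duration:
  t   CF        PV=CF/(1+0.0275)^t    t·PV
  1        25.00        24.3309        24.3309
  2        25.00        23.6797        47.3594
  3        25.00        23.0459        69.1378
  4        25.00        22.4291        89.7166
  5        25.00        21.8288       109.1442
  6        25.00        21.2446       127.4677
  7        25.00        20.6760       144.7322
  8     5,025.00     4,044.6544    32,357.2354
  Σ                  4,201.8896    32,969.1244
P = 4,201.8896; Macaulay duration = 32,969.1244 / 4,201.8896 = 7.84626 years.
Modified duration = D_Mac / (1 + y) = 7.84626 / 1.0275 = 7.63626 years.

7.64 years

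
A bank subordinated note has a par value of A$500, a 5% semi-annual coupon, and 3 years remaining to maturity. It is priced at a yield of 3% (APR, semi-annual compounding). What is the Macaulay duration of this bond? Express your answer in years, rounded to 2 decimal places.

2.83 years

Periodic yield y = 0.015. Discount each cash flow and weight by its period:
  t   CF        PV=CF/(1+0.015)^t    t·PV
  1        12.50        12.3153        12.3153
  2        12.50        12.1333        24.2665
  3        12.50        11.9540        35.8619
  4        12.50        11.7773        47.1092
  5        12.50        11.6033        58.0163
  6       512.50       468.7029     2,812.2172
  Σ                    528.4859     2,989.7864
Price P = Σ PV = 528.4859.
Macaulay duration = Σ(t·PV) / P = 2,989.7864 / 528.4859 = 5.65727 half-year periods.
In years: 5.65727 / 2 = 2.82863 years.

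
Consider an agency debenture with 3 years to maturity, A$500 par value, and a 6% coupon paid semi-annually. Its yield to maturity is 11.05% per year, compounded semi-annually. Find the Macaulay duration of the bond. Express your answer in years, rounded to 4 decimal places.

2.7724 years

Periodic yield y = 0.05525. Discount each cash flow and weight by its period:
  t   CF        PV=CF/(1+0.05525)^t    t·PV
  1        15.00        14.2146        14.2146
  2        15.00        13.4704        26.9408
  3        15.00        12.7651        38.2954
  4        15.00        12.0968        48.3871
  5        15.00        11.4634        57.3171
  6       515.00       372.9710     2,237.8260
  Σ                    436.9814     2,422.9811
Price P = Σ PV = 436.9814.
Macaulay duration = Σ(t·PV) / P = 2,422.9811 / 436.9814 = 5.54482 half-year periods.
In years: 5.54482 / 2 = 2.77241 years.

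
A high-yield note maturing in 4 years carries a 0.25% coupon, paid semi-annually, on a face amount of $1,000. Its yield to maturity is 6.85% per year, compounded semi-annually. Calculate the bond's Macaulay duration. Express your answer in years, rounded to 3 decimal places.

3.979 years

Periodic yield y = 0.03425. Discount each cash flow and weight by its period:
  t   CF        PV=CF/(1+0.03425)^t    t·PV
  1         1.25         1.2086         1.2086
  2         1.25         1.1686         2.3372
  3         1.25         1.1299         3.3896
  4         1.25         1.0925         4.3699
  5         1.25         1.0563         5.2814
  6         1.25         1.0213         6.1278
  7         1.25         0.9875         6.9124
  8     1,001.25       764.7831     6,118.2649
  Σ                    772.4477     6,147.8919
Price P = Σ PV = 772.4477.
Macaulay duration = Σ(t·PV) / P = 6,147.8919 / 772.4477 = 7.95897 half-year periods.
In years: 7.95897 / 2 = 3.97949 years.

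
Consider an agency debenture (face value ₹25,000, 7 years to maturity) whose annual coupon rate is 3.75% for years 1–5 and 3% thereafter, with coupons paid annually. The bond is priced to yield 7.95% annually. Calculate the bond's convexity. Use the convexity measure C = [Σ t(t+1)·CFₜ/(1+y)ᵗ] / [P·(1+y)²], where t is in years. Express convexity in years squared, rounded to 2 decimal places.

40.58

With y = 0.0795:
  t   CF        PV=CF/(1+0.0795)^t    t·PV        t(t+1)·PV
  1       937.50       868.4576       868.4576       1,736.9152
  2       937.50       804.4999     1,608.9998       4,826.9993
  3       937.50       745.2523     2,235.7570       8,943.0278
  4       937.50       690.3681     2,761.4722      13,807.3612
  5       937.50       639.5258     3,197.6288      19,185.7728
  6       750.00       473.9422     2,843.6532      19,905.5725
  7    25,750.00    15,073.6597   105,515.6179     844,124.9436
  Σ                 19,295.7055   119,031.5865     912,530.5925
P = 19,295.7055.
Convexity = Σ t(t+1)·PV / [P·(1+y)²] = 912,530.5925 / (19,295.7055 × 1.165320) = 40.58275.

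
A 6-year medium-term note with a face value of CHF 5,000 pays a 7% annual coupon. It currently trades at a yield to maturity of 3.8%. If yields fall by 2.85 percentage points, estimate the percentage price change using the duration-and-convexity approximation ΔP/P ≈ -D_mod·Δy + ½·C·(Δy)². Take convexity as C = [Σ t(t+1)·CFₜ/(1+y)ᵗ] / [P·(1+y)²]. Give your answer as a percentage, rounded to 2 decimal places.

With y = 0.038:
  t   CF        PV=CF/(1+0.038)^t    t·PV        t(t+1)·PV
  1       350.00       337.1869       337.1869         674.3738
  2       350.00       324.8429       649.6857       1,949.0572
  3       350.00       312.9507       938.8522       3,755.4089
  4       350.00       301.4940     1,205.9759       6,029.8794
  5       350.00       290.4566     1,452.2831       8,713.6986
  6     5,350.00     4,277.2995    25,663.7970     179,646.5790
  Σ                  5,844.2306    30,247.7808     200,768.9968
P = 5,844.2306; D_Mac = 5.17567 yrs; D_mod = 4.98619 yrs; C = 31.88413.
Duration effect: -4.98619 × (-0.0285) = +0.142106
Convexity effect: 0.5 × 31.88413 × (-0.0285)² = +0.0129489
ΔP/P ≈ +0.142106 + 0.0129489 = +0.155055 = +15.5055%.

+15.51%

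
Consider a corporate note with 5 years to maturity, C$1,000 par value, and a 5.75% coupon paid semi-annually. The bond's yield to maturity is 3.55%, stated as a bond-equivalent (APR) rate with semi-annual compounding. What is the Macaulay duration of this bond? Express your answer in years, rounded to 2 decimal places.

4.45 years

Periodic yield y = 0.01775. Discount each cash flow and weight by its period:
  t   CF        PV=CF/(1+0.01775)^t    t·PV
  1        28.75        28.2486        28.2486
  2        28.75        27.7559        55.5118
  3        28.75        27.2718        81.8155
  4        28.75        26.7962       107.1848
  5        28.75        26.3289       131.6444
  6        28.75        25.8697       155.2181
  7        28.75        25.4185       177.9296
  8        28.75        24.9752       199.8016
  9        28.75        24.5396       220.8566
  10    1,028.75       862.7774     8,627.7735
  Σ                  1,099.9818     9,785.9846
Price P = Σ PV = 1,099.9818.
Macaulay duration = Σ(t·PV) / P = 9,785.9846 / 1,099.9818 = 8.89650 half-year periods.
In years: 8.89650 / 2 = 4.44825 years.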